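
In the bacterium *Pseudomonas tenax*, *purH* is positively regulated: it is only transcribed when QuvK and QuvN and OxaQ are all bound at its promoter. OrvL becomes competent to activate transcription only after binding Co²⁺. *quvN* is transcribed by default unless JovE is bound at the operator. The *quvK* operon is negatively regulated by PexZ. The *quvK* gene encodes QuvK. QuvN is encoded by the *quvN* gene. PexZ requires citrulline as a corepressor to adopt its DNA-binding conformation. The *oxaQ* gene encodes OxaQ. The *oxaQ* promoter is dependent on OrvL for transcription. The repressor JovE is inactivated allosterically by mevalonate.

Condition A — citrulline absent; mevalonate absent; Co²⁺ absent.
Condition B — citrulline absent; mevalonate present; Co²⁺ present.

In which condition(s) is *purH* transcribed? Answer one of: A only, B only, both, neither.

B only

Condition A:
Citrulline is absent, so PexZ is inactive.
With no repressor bound, *quvK* is transcribed.
So QuvK is produced and active.
Mevalonate is absent, so JovE is active.
With repressor JovE bound, *quvN* is not transcribed.
So QuvN is not produced.
Co²⁺ is absent, so OrvL is inactive.
Required activator OrvL is absent, so *oxaQ* is not transcribed.
So OxaQ is not produced.
Required activator QuvN is absent, so *purH* is not transcribed.
→ *purH* is OFF in A.
Condition B:
Citrulline is absent, so PexZ is inactive.
With no repressor bound, *quvK* is transcribed.
So QuvK is produced and active.
Mevalonate is present, so JovE is inactive.
With no repressor bound, *quvN* is transcribed.
So QuvN is produced and active.
Co²⁺ is present, so OrvL is active.
No repressor is bound and OrvL is active, so *oxaQ* is transcribed.
So OxaQ is produced and active.
No repressor is bound and QuvK and QuvN and OxaQ are active, so *purH* is transcribed.
→ *purH* is ON in B.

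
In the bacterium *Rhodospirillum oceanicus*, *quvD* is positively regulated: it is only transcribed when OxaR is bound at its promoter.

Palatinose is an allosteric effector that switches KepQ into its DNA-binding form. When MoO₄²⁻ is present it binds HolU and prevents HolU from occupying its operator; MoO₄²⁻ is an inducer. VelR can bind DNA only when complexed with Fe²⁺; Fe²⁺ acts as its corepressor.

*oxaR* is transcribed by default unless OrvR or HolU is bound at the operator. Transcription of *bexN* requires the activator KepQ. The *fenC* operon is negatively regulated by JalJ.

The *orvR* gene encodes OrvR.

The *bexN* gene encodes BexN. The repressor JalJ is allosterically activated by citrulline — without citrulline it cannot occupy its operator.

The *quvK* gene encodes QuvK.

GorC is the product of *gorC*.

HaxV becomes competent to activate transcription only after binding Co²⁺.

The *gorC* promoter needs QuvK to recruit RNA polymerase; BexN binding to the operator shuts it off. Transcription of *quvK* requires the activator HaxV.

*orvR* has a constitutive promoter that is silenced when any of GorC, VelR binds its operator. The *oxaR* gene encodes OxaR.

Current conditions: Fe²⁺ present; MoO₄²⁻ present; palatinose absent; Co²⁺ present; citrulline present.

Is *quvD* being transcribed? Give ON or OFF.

Palatinose is absent, so KepQ is inactive.
Required activator KepQ is absent, so *bexN* is not transcribed.
So BexN is not produced.
Co²⁺ is present, so HaxV is active.
No repressor is bound and HaxV is active, so *quvK* is transcribed.
So QuvK is produced and active.
No repressor is bound and QuvK is active, so *gorC* is transcribed.
So GorC is produced and active.
Fe²⁺ is present, so VelR is active.
With repressor GorC bound, *orvR* is not transcribed.
So OrvR is not produced.
MoO₄²⁻ is present, so HolU is inactive.
With no repressor bound, *oxaR* is transcribed.
So OxaR is produced and active.
No repressor is bound and OxaR is active, so *quvD* is transcribed.

ON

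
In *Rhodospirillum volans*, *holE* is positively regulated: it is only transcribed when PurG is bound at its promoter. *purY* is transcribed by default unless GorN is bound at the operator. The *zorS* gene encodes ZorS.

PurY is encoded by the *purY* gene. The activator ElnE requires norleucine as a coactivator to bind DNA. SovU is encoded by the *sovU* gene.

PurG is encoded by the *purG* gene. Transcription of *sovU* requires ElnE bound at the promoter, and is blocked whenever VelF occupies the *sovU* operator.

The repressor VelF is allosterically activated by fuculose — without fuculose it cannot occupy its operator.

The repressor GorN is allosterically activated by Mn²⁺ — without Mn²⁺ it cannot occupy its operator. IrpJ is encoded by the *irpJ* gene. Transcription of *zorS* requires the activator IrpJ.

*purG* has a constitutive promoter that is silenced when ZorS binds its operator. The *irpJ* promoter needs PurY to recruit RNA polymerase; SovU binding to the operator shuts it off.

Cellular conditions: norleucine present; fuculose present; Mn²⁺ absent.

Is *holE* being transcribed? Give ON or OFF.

OFF

Mn²⁺ is absent, so GorN is inactive.
With no repressor bound, *purY* is transcribed.
So PurY is produced and active.
Fuculose is present, so VelF is active.
Norleucine is present, so ElnE is active.
With repressor VelF bound, *sovU* is not transcribed.
So SovU is not produced.
No repressor is bound and PurY is active, so *irpJ* is transcribed.
So IrpJ is produced and active.
No repressor is bound and IrpJ is active, so *zorS* is transcribed.
So ZorS is produced and active.
With repressor ZorS bound, *purG* is not transcribed.
So PurG is not produced.
Required activator PurG is absent, so *holE* is not transcribed.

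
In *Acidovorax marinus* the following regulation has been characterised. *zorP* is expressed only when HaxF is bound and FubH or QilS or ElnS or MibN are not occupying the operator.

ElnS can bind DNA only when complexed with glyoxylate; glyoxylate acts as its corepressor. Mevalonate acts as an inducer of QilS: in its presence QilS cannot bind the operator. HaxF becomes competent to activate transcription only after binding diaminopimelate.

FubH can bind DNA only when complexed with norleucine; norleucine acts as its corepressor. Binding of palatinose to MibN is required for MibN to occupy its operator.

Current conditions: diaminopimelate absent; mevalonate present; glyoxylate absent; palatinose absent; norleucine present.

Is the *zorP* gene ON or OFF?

Norleucine is present, so FubH is active.
Mevalonate is present, so QilS is inactive.
Glyoxylate is absent, so ElnS is inactive.
Diaminopimelate is absent, so HaxF is inactive.
Palatinose is absent, so MibN is inactive.
With repressor FubH bound, *zorP* is not transcribed.

OFF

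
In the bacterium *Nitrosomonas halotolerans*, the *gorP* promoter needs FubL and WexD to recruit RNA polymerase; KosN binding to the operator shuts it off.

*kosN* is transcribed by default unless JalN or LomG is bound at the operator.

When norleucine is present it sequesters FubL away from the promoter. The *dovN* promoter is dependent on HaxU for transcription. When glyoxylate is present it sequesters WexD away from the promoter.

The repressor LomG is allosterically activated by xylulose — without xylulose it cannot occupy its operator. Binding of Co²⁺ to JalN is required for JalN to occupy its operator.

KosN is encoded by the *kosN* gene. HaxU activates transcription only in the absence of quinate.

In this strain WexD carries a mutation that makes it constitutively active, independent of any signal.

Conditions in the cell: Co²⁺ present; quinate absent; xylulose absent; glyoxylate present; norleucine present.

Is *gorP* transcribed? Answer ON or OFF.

OFF

Norleucine is present, so FubL is inactive.
WexD is constitutively active in this strain.
Co²⁺ is present, so JalN is active.
Xylulose is absent, so LomG is inactive.
With repressor JalN bound, *kosN* is not transcribed.
So KosN is not produced.
Required activator FubL is absent, so *gorP* is not transcribed.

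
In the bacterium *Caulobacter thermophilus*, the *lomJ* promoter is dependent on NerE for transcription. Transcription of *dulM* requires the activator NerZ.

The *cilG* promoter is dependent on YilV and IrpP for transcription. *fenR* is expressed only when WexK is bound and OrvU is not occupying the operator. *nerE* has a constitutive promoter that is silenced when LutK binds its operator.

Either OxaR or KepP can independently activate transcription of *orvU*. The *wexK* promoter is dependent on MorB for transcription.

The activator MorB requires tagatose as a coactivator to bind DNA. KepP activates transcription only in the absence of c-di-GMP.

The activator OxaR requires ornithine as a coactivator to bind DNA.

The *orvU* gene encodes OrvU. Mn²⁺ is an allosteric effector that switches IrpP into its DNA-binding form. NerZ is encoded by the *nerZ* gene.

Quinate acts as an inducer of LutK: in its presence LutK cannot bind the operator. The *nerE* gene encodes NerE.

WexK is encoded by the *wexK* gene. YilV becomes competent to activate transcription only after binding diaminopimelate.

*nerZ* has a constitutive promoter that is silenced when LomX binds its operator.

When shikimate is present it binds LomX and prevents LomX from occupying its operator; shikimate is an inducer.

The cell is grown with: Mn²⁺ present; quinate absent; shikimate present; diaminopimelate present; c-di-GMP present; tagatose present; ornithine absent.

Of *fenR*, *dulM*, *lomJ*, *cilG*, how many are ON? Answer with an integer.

3

Ornithine is absent, so OxaR is inactive.
c-di-GMP is present, so KepP is inactive.
No activator is available at the *orvU* promoter, so *orvU* is not transcribed.
So OrvU is not produced.
Tagatose is present, so MorB is active.
No repressor is bound and MorB is active, so *wexK* is transcribed.
So WexK is produced and active.
No repressor is bound and WexK is active, so *fenR* is transcribed.
→ *fenR* is ON.
Shikimate is present, so LomX is inactive.
With no repressor bound, *nerZ* is transcribed.
So NerZ is produced and active.
No repressor is bound and NerZ is active, so *dulM* is transcribed.
→ *dulM* is ON.
Quinate is absent, so LutK is active.
With repressor LutK bound, *nerE* is not transcribed.
So NerE is not produced.
Required activator NerE is absent, so *lomJ* is not transcribed.
→ *lomJ* is OFF.
Diaminopimelate is present, so YilV is active.
Mn²⁺ is present, so IrpP is active.
No repressor is bound and YilV and IrpP are active, so *cilG* is transcribed.
→ *cilG* is ON.
3 of the 4 genes are transcribed.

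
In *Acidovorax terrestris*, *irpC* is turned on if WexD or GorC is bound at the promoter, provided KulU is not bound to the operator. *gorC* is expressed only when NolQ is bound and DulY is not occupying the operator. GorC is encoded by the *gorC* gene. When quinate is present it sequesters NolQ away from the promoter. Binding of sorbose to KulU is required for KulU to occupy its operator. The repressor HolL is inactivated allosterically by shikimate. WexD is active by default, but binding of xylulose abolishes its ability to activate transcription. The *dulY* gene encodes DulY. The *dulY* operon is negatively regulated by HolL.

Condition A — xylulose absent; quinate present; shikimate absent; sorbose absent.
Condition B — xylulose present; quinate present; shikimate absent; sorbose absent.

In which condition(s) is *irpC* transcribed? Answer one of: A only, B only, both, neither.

Condition A:
Xylulose is absent, so WexD is active.
Quinate is present, so NolQ is inactive.
Shikimate is absent, so HolL is active.
With repressor HolL bound, *dulY* is not transcribed.
So DulY is not produced.
Required activator NolQ is absent, so *gorC* is not transcribed.
So GorC is not produced.
Sorbose is absent, so KulU is inactive.
Activator WexD is present, so *irpC* is transcribed.
→ *irpC* is ON in A.
Condition B:
Xylulose is present, so WexD is inactive.
Quinate is present, so NolQ is inactive.
Shikimate is absent, so HolL is active.
With repressor HolL bound, *dulY* is not transcribed.
So DulY is not produced.
Required activator NolQ is absent, so *gorC* is not transcribed.
So GorC is not produced.
Sorbose is absent, so KulU is inactive.
No activator is available at the *irpC* promoter, so *irpC* is not transcribed.
→ *irpC* is OFF in B.

A only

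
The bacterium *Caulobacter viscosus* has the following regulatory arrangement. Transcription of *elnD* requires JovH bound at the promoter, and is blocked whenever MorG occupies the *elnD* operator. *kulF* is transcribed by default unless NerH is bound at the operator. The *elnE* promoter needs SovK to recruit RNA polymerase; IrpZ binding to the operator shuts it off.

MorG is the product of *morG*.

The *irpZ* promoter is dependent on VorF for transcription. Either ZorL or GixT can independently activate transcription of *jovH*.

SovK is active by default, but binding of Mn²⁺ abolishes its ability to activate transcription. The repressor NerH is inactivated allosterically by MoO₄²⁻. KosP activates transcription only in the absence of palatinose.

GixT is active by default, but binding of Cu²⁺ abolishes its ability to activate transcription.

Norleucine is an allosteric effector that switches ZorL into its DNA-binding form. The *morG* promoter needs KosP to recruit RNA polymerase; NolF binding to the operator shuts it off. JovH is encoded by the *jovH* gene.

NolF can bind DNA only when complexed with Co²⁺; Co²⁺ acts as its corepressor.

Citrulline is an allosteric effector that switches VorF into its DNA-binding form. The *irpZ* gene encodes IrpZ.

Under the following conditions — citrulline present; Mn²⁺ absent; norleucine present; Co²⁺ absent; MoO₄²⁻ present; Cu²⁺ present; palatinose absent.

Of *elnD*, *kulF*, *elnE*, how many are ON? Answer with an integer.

Palatinose is absent, so KosP is active.
Co²⁺ is absent, so NolF is inactive.
No repressor is bound and KosP is active, so *morG* is transcribed.
So MorG is produced and active.
Norleucine is present, so ZorL is active.
Cu²⁺ is present, so GixT is inactive.
Activator ZorL is present, so *jovH* is transcribed.
So JovH is produced and active.
With repressor MorG bound, *elnD* is not transcribed.
→ *elnD* is OFF.
MoO₄²⁻ is present, so NerH is inactive.
With no repressor bound, *kulF* is transcribed.
→ *kulF* is ON.
Mn²⁺ is absent, so SovK is active.
Citrulline is present, so VorF is active.
No repressor is bound and VorF is active, so *irpZ* is transcribed.
So IrpZ is produced and active.
With repressor IrpZ bound, *elnE* is not transcribed.
→ *elnE* is OFF.
1 of the 3 genes is transcribed.

1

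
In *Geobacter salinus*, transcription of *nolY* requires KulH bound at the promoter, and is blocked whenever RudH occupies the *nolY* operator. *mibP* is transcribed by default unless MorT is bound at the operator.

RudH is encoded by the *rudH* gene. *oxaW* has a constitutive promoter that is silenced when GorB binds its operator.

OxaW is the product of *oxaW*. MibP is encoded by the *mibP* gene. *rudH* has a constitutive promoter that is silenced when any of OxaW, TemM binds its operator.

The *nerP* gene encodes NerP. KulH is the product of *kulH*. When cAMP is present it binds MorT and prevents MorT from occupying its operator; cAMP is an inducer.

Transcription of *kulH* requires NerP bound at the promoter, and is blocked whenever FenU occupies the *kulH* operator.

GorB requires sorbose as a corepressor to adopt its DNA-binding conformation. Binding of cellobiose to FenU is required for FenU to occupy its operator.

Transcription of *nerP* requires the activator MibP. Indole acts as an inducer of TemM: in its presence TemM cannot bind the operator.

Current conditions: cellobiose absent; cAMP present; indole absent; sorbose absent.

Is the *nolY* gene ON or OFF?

ON

Cellobiose is absent, so FenU is inactive.
cAMP is present, so MorT is inactive.
With no repressor bound, *mibP* is transcribed.
So MibP is produced and active.
No repressor is bound and MibP is active, so *nerP* is transcribed.
So NerP is produced and active.
No repressor is bound and NerP is active, so *kulH* is transcribed.
So KulH is produced and active.
Sorbose is absent, so GorB is inactive.
With no repressor bound, *oxaW* is transcribed.
So OxaW is produced and active.
Indole is absent, so TemM is active.
With repressor OxaW bound, *rudH* is not transcribed.
So RudH is not produced.
No repressor is bound and KulH is active, so *nolY* is transcribed.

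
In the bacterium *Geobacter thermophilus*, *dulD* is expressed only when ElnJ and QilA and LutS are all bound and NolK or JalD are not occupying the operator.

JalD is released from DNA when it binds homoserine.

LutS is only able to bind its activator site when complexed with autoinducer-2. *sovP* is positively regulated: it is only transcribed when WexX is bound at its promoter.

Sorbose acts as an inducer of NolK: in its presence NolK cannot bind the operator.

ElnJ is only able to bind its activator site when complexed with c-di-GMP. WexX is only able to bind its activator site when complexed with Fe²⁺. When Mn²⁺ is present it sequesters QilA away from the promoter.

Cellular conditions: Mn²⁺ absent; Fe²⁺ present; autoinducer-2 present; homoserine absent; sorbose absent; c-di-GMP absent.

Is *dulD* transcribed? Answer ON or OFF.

Sorbose is absent, so NolK is active.
c-di-GMP is absent, so ElnJ is inactive.
Mn²⁺ is absent, so QilA is active.
Homoserine is absent, so JalD is active.
Autoinducer-2 is present, so LutS is active.
With repressor NolK bound, *dulD* is not transcribed.

OFF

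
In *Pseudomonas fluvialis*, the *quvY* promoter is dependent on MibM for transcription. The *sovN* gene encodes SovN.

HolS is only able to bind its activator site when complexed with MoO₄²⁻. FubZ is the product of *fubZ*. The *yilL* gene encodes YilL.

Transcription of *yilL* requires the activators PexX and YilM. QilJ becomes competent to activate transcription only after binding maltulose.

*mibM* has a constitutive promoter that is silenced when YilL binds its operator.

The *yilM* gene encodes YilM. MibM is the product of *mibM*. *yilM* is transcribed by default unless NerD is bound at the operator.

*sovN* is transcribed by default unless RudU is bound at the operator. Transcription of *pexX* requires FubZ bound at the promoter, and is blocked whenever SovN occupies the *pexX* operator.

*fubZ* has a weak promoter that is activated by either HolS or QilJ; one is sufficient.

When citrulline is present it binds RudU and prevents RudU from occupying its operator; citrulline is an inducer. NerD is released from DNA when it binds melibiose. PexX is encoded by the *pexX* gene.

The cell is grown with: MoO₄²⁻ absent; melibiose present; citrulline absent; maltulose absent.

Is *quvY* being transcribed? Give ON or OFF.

ON

Citrulline is absent, so RudU is active.
With repressor RudU bound, *sovN* is not transcribed.
So SovN is not produced.
MoO₄²⁻ is absent, so HolS is inactive.
Maltulose is absent, so QilJ is inactive.
No activator is available at the *fubZ* promoter, so *fubZ* is not transcribed.
So FubZ is not produced.
Required activator FubZ is absent, so *pexX* is not transcribed.
So PexX is not produced.
Melibiose is present, so NerD is inactive.
With no repressor bound, *yilM* is transcribed.
So YilM is produced and active.
Required activator PexX is absent, so *yilL* is not transcribed.
So YilL is not produced.
With no repressor bound, *mibM* is transcribed.
So MibM is produced and active.
No repressor is bound and MibM is active, so *quvY* is transcribed.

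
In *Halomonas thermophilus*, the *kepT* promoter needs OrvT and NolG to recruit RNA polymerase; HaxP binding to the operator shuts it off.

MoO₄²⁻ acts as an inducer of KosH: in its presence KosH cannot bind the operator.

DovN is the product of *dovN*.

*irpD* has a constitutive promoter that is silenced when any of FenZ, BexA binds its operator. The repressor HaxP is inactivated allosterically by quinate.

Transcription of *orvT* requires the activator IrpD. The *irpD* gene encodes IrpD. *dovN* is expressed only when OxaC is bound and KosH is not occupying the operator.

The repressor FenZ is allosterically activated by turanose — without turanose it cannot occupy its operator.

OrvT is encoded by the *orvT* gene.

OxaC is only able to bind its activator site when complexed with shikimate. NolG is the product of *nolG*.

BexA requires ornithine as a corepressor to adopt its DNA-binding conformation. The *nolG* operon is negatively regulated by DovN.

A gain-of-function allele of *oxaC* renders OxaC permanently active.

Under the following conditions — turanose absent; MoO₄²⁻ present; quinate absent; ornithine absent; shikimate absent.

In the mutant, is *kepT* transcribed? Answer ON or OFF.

Turanose is absent, so FenZ is inactive.
Ornithine is absent, so BexA is inactive.
With no repressor bound, *irpD* is transcribed.
So IrpD is produced and active.
No repressor is bound and IrpD is active, so *orvT* is transcribed.
So OrvT is produced and active.
MoO₄²⁻ is present, so KosH is inactive.
OxaC is constitutively active in this strain.
No repressor is bound and OxaC is active, so *dovN* is transcribed.
So DovN is produced and active.
With repressor DovN bound, *nolG* is not transcribed.
So NolG is not produced.
Quinate is absent, so HaxP is active.
With repressor HaxP bound, *kepT* is not transcribed.

OFF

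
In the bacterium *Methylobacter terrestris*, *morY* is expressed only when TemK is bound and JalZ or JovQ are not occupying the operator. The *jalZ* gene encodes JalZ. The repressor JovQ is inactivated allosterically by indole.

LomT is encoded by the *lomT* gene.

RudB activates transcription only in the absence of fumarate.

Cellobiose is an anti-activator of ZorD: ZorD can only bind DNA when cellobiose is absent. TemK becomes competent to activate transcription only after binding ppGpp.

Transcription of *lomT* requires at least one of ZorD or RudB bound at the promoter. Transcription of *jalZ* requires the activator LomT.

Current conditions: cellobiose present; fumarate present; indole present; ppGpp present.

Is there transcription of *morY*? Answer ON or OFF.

ON

Cellobiose is present, so ZorD is inactive.
Fumarate is present, so RudB is inactive.
No activator is available at the *lomT* promoter, so *lomT* is not transcribed.
So LomT is not produced.
Required activator LomT is absent, so *jalZ* is not transcribed.
So JalZ is not produced.
ppGpp is present, so TemK is active.
Indole is present, so JovQ is inactive.
No repressor is bound and TemK is active, so *morY* is transcribed.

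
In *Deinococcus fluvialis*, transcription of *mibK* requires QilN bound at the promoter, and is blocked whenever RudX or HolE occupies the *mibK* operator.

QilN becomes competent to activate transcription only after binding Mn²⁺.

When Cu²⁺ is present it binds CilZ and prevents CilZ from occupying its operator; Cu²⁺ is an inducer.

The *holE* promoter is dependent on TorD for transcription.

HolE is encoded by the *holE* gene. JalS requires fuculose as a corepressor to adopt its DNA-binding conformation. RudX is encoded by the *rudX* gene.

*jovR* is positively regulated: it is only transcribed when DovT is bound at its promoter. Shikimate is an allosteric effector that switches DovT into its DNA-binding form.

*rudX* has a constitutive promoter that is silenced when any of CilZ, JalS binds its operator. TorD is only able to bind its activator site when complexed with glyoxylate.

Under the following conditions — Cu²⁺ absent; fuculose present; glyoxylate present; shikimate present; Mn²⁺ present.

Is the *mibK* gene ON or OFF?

OFF

Mn²⁺ is present, so QilN is active.
Cu²⁺ is absent, so CilZ is active.
Fuculose is present, so JalS is active.
With repressor CilZ bound, *rudX* is not transcribed.
So RudX is not produced.
Glyoxylate is present, so TorD is active.
No repressor is bound and TorD is active, so *holE* is transcribed.
So HolE is produced and active.
With repressor HolE bound, *mibK* is not transcribed.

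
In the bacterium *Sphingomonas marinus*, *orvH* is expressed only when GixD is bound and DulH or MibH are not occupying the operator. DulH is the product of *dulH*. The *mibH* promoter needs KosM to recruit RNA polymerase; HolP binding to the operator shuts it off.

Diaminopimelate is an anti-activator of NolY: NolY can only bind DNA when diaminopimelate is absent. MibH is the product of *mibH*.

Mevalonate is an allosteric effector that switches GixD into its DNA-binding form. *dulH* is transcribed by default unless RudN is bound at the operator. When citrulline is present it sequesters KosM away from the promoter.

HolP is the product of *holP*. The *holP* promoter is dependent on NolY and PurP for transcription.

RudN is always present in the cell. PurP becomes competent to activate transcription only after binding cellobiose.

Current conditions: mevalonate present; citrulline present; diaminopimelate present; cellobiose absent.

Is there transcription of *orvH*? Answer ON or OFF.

ON

RudN is produced constitutively and is active.
With repressor RudN bound, *dulH* is not transcribed.
So DulH is not produced.
Mevalonate is present, so GixD is active.
Citrulline is present, so KosM is inactive.
Diaminopimelate is present, so NolY is inactive.
Cellobiose is absent, so PurP is inactive.
Required activator NolY is absent, so *holP* is not transcribed.
So HolP is not produced.
Required activator KosM is absent, so *mibH* is not transcribed.
So MibH is not produced.
No repressor is bound and GixD is active, so *orvH* is transcribed.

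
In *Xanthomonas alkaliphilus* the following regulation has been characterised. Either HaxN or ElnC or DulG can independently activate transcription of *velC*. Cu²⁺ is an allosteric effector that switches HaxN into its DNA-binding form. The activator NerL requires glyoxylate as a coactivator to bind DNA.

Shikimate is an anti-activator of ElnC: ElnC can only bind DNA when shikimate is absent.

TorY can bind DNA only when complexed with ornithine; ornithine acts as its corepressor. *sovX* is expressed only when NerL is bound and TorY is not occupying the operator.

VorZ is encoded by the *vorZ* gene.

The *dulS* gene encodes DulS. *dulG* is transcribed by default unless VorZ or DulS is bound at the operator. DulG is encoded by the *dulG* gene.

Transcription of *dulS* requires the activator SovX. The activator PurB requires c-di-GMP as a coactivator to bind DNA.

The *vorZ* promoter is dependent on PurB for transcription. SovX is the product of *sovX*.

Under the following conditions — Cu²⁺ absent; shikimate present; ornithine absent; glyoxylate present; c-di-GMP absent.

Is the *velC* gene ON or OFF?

OFF

Cu²⁺ is absent, so HaxN is inactive.
Shikimate is present, so ElnC is inactive.
c-di-GMP is absent, so PurB is inactive.
Required activator PurB is absent, so *vorZ* is not transcribed.
So VorZ is not produced.
Ornithine is absent, so TorY is inactive.
Glyoxylate is present, so NerL is active.
No repressor is bound and NerL is active, so *sovX* is transcribed.
So SovX is produced and active.
No repressor is bound and SovX is active, so *dulS* is transcribed.
So DulS is produced and active.
With repressor DulS bound, *dulG* is not transcribed.
So DulG is not produced.
No activator is available at the *velC* promoter, so *velC* is not transcribed.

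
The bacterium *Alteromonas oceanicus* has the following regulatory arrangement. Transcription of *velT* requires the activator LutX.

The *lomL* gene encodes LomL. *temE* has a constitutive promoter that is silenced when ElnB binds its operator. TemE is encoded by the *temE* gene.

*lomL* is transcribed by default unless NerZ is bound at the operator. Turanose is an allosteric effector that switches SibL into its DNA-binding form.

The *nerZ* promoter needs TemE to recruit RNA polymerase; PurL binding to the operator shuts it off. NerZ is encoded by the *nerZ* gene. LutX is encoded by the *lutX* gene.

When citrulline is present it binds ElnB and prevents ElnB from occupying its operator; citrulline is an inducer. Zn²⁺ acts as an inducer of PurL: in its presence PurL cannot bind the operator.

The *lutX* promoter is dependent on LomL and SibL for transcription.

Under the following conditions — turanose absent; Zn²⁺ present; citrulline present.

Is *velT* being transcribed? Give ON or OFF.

OFF

Citrulline is present, so ElnB is inactive.
With no repressor bound, *temE* is transcribed.
So TemE is produced and active.
Zn²⁺ is present, so PurL is inactive.
No repressor is bound and TemE is active, so *nerZ* is transcribed.
So NerZ is produced and active.
With repressor NerZ bound, *lomL* is not transcribed.
So LomL is not produced.
Turanose is absent, so SibL is inactive.
Required activator LomL is absent, so *lutX* is not transcribed.
So LutX is not produced.
Required activator LutX is absent, so *velT* is not transcribed.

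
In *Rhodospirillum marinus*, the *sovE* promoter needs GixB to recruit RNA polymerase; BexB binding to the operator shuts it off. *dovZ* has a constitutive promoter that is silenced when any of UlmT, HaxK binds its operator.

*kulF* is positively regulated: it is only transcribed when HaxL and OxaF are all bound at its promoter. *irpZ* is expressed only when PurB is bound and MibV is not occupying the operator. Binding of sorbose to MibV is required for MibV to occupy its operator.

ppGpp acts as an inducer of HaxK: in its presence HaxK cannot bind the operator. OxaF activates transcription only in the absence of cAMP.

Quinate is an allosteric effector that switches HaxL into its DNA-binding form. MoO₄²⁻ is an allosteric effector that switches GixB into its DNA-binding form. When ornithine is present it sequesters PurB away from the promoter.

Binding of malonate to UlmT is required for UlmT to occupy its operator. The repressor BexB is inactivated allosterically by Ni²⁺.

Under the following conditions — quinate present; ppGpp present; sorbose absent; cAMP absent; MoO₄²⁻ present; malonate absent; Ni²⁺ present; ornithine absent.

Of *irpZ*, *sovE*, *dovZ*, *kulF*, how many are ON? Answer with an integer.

Ornithine is absent, so PurB is active.
Sorbose is absent, so MibV is inactive.
No repressor is bound and PurB is active, so *irpZ* is transcribed.
→ *irpZ* is ON.
MoO₄²⁻ is present, so GixB is active.
Ni²⁺ is present, so BexB is inactive.
No repressor is bound and GixB is active, so *sovE* is transcribed.
→ *sovE* is ON.
Malonate is absent, so UlmT is inactive.
ppGpp is present, so HaxK is inactive.
With no repressor bound, *dovZ* is transcribed.
→ *dovZ* is ON.
Quinate is present, so HaxL is active.
cAMP is absent, so OxaF is active.
No repressor is bound and HaxL and OxaF are active, so *kulF* is transcribed.
→ *kulF* is ON.
4 of the 4 genes are transcribed.

4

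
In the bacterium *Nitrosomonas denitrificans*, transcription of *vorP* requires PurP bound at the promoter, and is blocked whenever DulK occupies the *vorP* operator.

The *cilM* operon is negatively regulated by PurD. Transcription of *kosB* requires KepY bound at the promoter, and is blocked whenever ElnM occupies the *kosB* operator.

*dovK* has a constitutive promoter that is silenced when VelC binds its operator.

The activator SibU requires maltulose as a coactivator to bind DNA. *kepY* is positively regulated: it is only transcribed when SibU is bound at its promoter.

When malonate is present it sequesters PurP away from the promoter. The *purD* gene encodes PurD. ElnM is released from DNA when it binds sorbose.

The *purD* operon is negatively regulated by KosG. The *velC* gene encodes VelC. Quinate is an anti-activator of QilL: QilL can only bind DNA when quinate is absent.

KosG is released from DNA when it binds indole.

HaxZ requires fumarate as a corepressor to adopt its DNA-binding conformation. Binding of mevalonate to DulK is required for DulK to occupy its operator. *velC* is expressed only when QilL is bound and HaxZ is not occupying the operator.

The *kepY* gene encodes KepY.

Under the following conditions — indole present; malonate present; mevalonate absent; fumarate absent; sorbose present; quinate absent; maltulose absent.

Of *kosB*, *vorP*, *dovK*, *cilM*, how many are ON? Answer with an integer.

0

Sorbose is present, so ElnM is inactive.
Maltulose is absent, so SibU is inactive.
Required activator SibU is absent, so *kepY* is not transcribed.
So KepY is not produced.
Required activator KepY is absent, so *kosB* is not transcribed.
→ *kosB* is OFF.
Malonate is present, so PurP is inactive.
Mevalonate is absent, so DulK is inactive.
Required activator PurP is absent, so *vorP* is not transcribed.
→ *vorP* is OFF.
Quinate is absent, so QilL is active.
Fumarate is absent, so HaxZ is inactive.
No repressor is bound and QilL is active, so *velC* is transcribed.
So VelC is produced and active.
With repressor VelC bound, *dovK* is not transcribed.
→ *dovK* is OFF.
Indole is present, so KosG is inactive.
With no repressor bound, *purD* is transcribed.
So PurD is produced and active.
With repressor PurD bound, *cilM* is not transcribed.
→ *cilM* is OFF.
0 of the 4 genes are transcribed.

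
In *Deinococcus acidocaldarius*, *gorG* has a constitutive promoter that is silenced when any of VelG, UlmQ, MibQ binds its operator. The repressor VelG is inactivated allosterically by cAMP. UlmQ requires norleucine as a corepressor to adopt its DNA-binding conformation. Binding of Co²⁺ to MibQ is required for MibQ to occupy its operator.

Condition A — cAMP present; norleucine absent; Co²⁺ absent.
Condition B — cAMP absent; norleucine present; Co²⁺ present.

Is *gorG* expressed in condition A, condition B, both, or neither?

A only

Condition A:
cAMP is present, so VelG is inactive.
Norleucine is absent, so UlmQ is inactive.
Co²⁺ is absent, so MibQ is inactive.
With no repressor bound, *gorG* is transcribed.
→ *gorG* is ON in A.
Condition B:
cAMP is absent, so VelG is active.
Norleucine is present, so UlmQ is active.
Co²⁺ is present, so MibQ is active.
With repressor VelG bound, *gorG* is not transcribed.
→ *gorG* is OFF in B.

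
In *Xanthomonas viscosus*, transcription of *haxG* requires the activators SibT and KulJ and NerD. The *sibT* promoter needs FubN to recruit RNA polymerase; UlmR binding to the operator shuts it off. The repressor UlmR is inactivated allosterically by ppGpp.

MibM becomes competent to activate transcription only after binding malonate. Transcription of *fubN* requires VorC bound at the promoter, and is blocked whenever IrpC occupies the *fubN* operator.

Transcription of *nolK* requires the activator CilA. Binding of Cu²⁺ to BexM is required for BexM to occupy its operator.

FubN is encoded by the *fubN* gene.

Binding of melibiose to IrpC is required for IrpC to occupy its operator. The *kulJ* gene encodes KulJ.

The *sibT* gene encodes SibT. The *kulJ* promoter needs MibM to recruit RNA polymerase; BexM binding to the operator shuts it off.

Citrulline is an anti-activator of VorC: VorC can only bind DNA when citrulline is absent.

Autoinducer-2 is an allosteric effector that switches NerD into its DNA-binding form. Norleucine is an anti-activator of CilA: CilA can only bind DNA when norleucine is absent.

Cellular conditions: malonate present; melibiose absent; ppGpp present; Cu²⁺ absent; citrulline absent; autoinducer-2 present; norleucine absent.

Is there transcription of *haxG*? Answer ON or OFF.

Melibiose is absent, so IrpC is inactive.
Citrulline is absent, so VorC is active.
No repressor is bound and VorC is active, so *fubN* is transcribed.
So FubN is produced and active.
ppGpp is present, so UlmR is inactive.
No repressor is bound and FubN is active, so *sibT* is transcribed.
So SibT is produced and active.
Malonate is present, so MibM is active.
Cu²⁺ is absent, so BexM is inactive.
No repressor is bound and MibM is active, so *kulJ* is transcribed.
So KulJ is produced and active.
Autoinducer-2 is present, so NerD is active.
No repressor is bound and SibT and KulJ and NerD are active, so *haxG* is transcribed.

ON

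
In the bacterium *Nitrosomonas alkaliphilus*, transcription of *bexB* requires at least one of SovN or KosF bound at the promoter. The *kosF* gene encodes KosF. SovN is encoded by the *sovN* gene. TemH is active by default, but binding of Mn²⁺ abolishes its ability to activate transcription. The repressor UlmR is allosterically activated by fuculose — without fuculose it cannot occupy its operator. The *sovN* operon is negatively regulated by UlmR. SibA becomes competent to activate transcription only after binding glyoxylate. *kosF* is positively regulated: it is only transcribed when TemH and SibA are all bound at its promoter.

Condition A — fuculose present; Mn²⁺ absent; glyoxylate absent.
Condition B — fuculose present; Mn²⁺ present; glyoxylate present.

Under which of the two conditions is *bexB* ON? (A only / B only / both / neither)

neither

Condition A:
Fuculose is present, so UlmR is active.
With repressor UlmR bound, *sovN* is not transcribed.
So SovN is not produced.
Mn²⁺ is absent, so TemH is active.
Glyoxylate is absent, so SibA is inactive.
Required activator SibA is absent, so *kosF* is not transcribed.
So KosF is not produced.
No activator is available at the *bexB* promoter, so *bexB* is not transcribed.
→ *bexB* is OFF in A.
Condition B:
Fuculose is present, so UlmR is active.
With repressor UlmR bound, *sovN* is not transcribed.
So SovN is not produced.
Mn²⁺ is present, so TemH is inactive.
Glyoxylate is present, so SibA is active.
Required activator TemH is absent, so *kosF* is not transcribed.
So KosF is not produced.
No activator is available at the *bexB* promoter, so *bexB* is not transcribed.
→ *bexB* is OFF in B.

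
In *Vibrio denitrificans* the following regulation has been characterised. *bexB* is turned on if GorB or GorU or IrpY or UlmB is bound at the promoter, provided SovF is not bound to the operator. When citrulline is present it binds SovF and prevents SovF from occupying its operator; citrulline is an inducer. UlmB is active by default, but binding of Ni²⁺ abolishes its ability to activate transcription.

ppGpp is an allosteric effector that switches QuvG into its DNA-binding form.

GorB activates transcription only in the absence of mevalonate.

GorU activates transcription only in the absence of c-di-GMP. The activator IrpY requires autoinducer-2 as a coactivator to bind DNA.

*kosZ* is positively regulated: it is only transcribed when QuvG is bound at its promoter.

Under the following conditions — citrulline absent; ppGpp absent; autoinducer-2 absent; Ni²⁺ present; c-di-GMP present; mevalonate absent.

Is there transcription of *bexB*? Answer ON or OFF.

OFF

Mevalonate is absent, so GorB is active.
c-di-GMP is present, so GorU is inactive.
Autoinducer-2 is absent, so IrpY is inactive.
Citrulline is absent, so SovF is active.
Ni²⁺ is present, so UlmB is inactive.
With repressor SovF bound, *bexB* is not transcribed.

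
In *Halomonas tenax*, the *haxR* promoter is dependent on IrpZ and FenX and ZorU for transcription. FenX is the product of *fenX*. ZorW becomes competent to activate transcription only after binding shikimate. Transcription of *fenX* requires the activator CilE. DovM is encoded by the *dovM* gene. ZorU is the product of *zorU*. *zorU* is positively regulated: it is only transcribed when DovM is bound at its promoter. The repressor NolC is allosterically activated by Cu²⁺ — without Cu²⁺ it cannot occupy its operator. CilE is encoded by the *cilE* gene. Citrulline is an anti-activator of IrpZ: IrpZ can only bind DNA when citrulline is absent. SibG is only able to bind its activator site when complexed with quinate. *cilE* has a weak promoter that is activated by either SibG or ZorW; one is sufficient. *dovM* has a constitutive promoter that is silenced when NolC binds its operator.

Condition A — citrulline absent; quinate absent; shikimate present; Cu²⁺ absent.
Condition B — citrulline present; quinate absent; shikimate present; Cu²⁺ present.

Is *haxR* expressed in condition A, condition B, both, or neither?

Condition A:
Citrulline is absent, so IrpZ is active.
Quinate is absent, so SibG is inactive.
Shikimate is present, so ZorW is active.
Activator ZorW is present, so *cilE* is transcribed.
So CilE is produced and active.
No repressor is bound and CilE is active, so *fenX* is transcribed.
So FenX is produced and active.
Cu²⁺ is absent, so NolC is inactive.
With no repressor bound, *dovM* is transcribed.
So DovM is produced and active.
No repressor is bound and DovM is active, so *zorU* is transcribed.
So ZorU is produced and active.
No repressor is bound and IrpZ and FenX and ZorU are active, so *haxR* is transcribed.
→ *haxR* is ON in A.
Condition B:
Citrulline is present, so IrpZ is inactive.
Quinate is absent, so SibG is inactive.
Shikimate is present, so ZorW is active.
Activator ZorW is present, so *cilE* is transcribed.
So CilE is produced and active.
No repressor is bound and CilE is active, so *fenX* is transcribed.
So FenX is produced and active.
Cu²⁺ is present, so NolC is active.
With repressor NolC bound, *dovM* is not transcribed.
So DovM is not produced.
Required activator DovM is absent, so *zorU* is not transcribed.
So ZorU is not produced.
Required activator IrpZ is absent, so *haxR* is not transcribed.
→ *haxR* is OFF in B.

A only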